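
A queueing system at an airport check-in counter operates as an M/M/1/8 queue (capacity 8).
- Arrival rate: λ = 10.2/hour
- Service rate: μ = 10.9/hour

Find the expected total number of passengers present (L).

ρ = λ/μ = 10.2/10.9 = 0.93578
P₀ = (1-ρ)/(1-ρ^(K+1)) = (1-0.93578)/(1-0.93578^9) = 0.06422/0.4497 = 0.1428
P_K = P₀×ρ^K = 0.14279 × 0.93578^8 = 0.14279 × 0.58802 = 0.08396
L = ρ[1 - (K+1)ρ^K + Kρ^(K+1)] / [(1-ρ)(1-ρ^(K+1))]
L = 0.93578 × (1 - 9×0.5880173 + 8×0.5502548) / ((1 - 0.93578) × (1 - 0.5502548)) = 3.5601 passengers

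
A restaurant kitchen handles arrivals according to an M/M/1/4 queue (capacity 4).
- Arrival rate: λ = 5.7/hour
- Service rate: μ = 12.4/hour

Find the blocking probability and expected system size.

ρ = λ/μ = 5.7/12.4 = 0.4597
P₀ = (1-ρ)/(1-ρ^(K+1)) = (1-0.4597)/(1-0.4597^5) = 0.5403/0.9795 = 0.5516
P_K = P₀×ρ^K = 0.5516 × 0.4597^4 = 0.5516 × 0.04466 = 0.02463
Blocking probability P_4 = 0.02463 (2.46%)
L = ρ[1 - (K+1)ρ^K + Kρ^(K+1)] / [(1-ρ)(1-ρ^(K+1))]
L = 0.4597 × (1 - 5×0.04466 + 4×0.02053) / ((1 - 0.4597) × (1 - 0.02053)) = 0.7460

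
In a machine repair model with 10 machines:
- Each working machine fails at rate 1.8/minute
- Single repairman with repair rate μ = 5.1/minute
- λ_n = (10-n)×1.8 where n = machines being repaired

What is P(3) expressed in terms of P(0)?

P(3)/P(0) = ∏_{i=0}^{3-1} λ_i/μ_{i+1}
= (10-0)×1.8/5.1 × (10-1)×1.8/5.1 × (10-2)×1.8/5.1
= 31.6548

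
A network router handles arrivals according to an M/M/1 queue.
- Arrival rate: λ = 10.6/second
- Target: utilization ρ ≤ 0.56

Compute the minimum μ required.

ρ = λ/μ, so μ = λ/ρ
μ ≥ 10.6/0.56 = 18.9286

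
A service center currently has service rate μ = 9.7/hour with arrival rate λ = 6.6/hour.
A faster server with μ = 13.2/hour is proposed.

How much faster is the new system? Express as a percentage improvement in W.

System 1: ρ₁ = 6.6/9.7 = 0.6804, W₁ = 1/(9.7-6.6) = 0.32258
System 2: ρ₂ = 6.6/13.2 = 0.5000, W₂ = 1/(13.2-6.6) = 0.15152
Improvement: (W₁-W₂)/W₁ = (0.32258-0.15152)/0.32258 = 53.03%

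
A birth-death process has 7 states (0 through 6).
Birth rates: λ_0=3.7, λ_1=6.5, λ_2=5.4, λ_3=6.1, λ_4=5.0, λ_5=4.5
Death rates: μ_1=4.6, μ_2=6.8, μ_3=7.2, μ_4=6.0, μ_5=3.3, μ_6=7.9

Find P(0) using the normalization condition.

Ratios P(n)/P(0) = (λ₀···λₙ₋₁)/(μ₁···μₙ):
P(1)/P(0) = (3.7)/(4.6) = 0.8043
P(2)/P(0) = (3.7×6.5)/(4.6×6.8) = 0.7689
P(3)/P(0) = (3.7×6.5×5.4)/(4.6×6.8×7.2) = 0.5766
P(4)/P(0) = (3.7×6.5×5.4×6.1)/(4.6×6.8×7.2×6.0) = 0.5863
P(5)/P(0) = (3.7×6.5×5.4×6.1×5.0)/(4.6×6.8×7.2×6.0×3.3) = 0.8883
P(6)/P(0) = (3.7×6.5×5.4×6.1×5.0×4.5)/(4.6×6.8×7.2×6.0×3.3×7.9) = 0.5060

Normalization: ∑ P(n) = 1
P(0) × (1.0000 + 0.8043 + 0.7689 + 0.5766 + 0.5863 + 0.8883 + 0.5060) = 1
P(0) × 5.1304 = 1
P(0) = 1/5.1304 = 0.1949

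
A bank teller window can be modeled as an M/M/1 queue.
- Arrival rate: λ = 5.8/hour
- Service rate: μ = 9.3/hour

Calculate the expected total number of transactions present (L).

ρ = λ/μ = 5.8/9.3 = 0.6237
For M/M/1: L = λ/(μ-λ)
L = 5.8/(9.3-5.8) = 5.8/3.50
L = 1.6571 transactions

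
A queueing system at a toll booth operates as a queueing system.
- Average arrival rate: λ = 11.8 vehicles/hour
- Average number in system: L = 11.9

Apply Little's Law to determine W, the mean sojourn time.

Little's Law: L = λW, so W = L/λ
W = 11.9/11.8 = 1.0085 hours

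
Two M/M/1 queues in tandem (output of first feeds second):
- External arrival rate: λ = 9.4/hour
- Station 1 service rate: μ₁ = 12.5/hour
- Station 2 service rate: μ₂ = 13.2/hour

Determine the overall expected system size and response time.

By Jackson's theorem, each station behaves as independent M/M/1.
Station 1: ρ₁ = 9.4/12.5 = 0.7520, L₁ = ρ₁/(1-ρ₁) = λ/(μ₁-λ) = 9.4/3.10 = 3.03226
Station 2: ρ₂ = 9.4/13.2 = 0.7121, L₂ = ρ₂/(1-ρ₂) = λ/(μ₂-λ) = 9.4/3.80 = 2.47368
Total: L = L₁ + L₂ = 3.03226 + 2.47368 = 5.5059
W = L/λ = 5.5059/9.4 = 0.5857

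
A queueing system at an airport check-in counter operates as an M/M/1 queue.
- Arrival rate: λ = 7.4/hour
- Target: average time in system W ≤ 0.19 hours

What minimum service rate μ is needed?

For M/M/1: W = 1/(μ-λ)
Need W ≤ 0.19, so 1/(μ-λ) ≤ 0.19
μ - λ ≥ 1/0.19 = 5.2632
μ ≥ 7.4 + 5.2632 = 12.6632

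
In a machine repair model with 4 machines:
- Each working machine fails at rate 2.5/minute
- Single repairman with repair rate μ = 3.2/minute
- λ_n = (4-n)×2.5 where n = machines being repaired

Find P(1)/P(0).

P(1)/P(0) = ∏_{i=0}^{1-1} λ_i/μ_{i+1}
= (4-0)×2.5/3.2
= 3.1250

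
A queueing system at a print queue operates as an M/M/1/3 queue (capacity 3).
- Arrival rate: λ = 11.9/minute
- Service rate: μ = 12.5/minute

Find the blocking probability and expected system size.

ρ = λ/μ = 11.9/12.5 = 0.9520
P₀ = (1-ρ)/(1-ρ^(K+1)) = (1-0.9520)/(1-0.9520^4) = 0.048000/0.17861 = 0.2687
P_K = P₀×ρ^K = 0.26874 × 0.9520^3 = 0.26874 × 0.86280 = 0.2319
Blocking probability P_3 = 0.2319 (23.19%)
L = ρ[1 - (K+1)ρ^K + Kρ^(K+1)] / [(1-ρ)(1-ρ^(K+1))]
L = 0.9520 × (1 - 4×0.86280141 + 3×0.82138694) / ((1 - 0.9520) × (1 - 0.82138694)) = 1.4386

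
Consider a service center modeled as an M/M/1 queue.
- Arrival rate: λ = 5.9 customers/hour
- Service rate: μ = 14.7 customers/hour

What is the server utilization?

Server utilization: ρ = λ/μ
ρ = 5.9/14.7 = 0.4014
The server is busy 40.14% of the time.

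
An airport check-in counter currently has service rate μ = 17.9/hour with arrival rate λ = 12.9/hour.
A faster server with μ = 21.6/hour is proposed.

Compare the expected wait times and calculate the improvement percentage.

System 1: ρ₁ = 12.9/17.9 = 0.7207, W₁ = 1/(17.9-12.9) = 0.20000
System 2: ρ₂ = 12.9/21.6 = 0.5972, W₂ = 1/(21.6-12.9) = 0.11494
Improvement: (W₁-W₂)/W₁ = (0.20000-0.11494)/0.20000 = 42.53%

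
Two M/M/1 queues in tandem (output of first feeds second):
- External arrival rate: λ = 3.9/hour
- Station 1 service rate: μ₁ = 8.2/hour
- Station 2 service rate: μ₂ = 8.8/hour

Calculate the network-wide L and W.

By Jackson's theorem, each station behaves as independent M/M/1.
Station 1: ρ₁ = 3.9/8.2 = 0.4756, L₁ = ρ₁/(1-ρ₁) = λ/(μ₁-λ) = 3.9/4.30 = 0.9070
Station 2: ρ₂ = 3.9/8.8 = 0.4432, L₂ = ρ₂/(1-ρ₂) = λ/(μ₂-λ) = 3.9/4.90 = 0.7959
Total: L = L₁ + L₂ = 0.9070 + 0.7959 = 1.7029
W = L/λ = 1.7029/3.9 = 0.4366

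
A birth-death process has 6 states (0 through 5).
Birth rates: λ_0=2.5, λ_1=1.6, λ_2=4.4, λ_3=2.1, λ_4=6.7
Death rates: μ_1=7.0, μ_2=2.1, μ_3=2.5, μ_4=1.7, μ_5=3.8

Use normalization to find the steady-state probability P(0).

Ratios P(n)/P(0) = (λ₀···λₙ₋₁)/(μ₁···μₙ):
P(1)/P(0) = (2.5)/(7.0) = 0.3571
P(2)/P(0) = (2.5×1.6)/(7.0×2.1) = 0.2721
P(3)/P(0) = (2.5×1.6×4.4)/(7.0×2.1×2.5) = 0.4789
P(4)/P(0) = (2.5×1.6×4.4×2.1)/(7.0×2.1×2.5×1.7) = 0.5916
P(5)/P(0) = (2.5×1.6×4.4×2.1×6.7)/(7.0×2.1×2.5×1.7×3.8) = 1.0431

Normalization: ∑ P(n) = 1
P(0) × (1.0000 + 0.3571 + 0.2721 + 0.4789 + 0.5916 + 1.0431) = 1
P(0) × 3.7428 = 1
P(0) = 1/3.7428 = 0.2672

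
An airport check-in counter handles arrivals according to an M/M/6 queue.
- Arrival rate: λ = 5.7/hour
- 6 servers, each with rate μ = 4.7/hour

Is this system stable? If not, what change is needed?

Stability requires ρ = λ/(cμ) < 1
ρ = 5.7/(6 × 4.7) = 5.7/28.20 = 0.2021
Since 0.2021 < 1, the system is STABLE.
The servers are busy 20.21% of the time.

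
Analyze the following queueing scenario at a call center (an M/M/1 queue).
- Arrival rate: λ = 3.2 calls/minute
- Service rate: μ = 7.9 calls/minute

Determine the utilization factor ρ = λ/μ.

Server utilization: ρ = λ/μ
ρ = 3.2/7.9 = 0.4051
The server is busy 40.51% of the time.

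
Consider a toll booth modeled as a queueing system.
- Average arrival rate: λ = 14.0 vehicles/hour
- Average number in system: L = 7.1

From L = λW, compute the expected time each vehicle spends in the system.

Little's Law: L = λW, so W = L/λ
W = 7.1/14.0 = 0.5071 hours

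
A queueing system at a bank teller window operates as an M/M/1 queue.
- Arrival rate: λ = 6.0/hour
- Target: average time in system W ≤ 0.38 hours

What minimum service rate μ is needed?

For M/M/1: W = 1/(μ-λ)
Need W ≤ 0.38, so 1/(μ-λ) ≤ 0.38
μ - λ ≥ 1/0.38 = 2.6316
μ ≥ 6.0 + 2.6316 = 8.6316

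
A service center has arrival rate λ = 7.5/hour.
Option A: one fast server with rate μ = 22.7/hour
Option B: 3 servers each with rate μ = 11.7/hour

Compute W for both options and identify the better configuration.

Option A: single server μ = 22.7 (M/M/1)
  ρ_A = 7.5/22.7 = 0.3304
  W_A = 1/(μ-λ) = 1/(22.7-7.5) = 1/15.20 = 0.06579

Option B: 3 servers μ = 11.7 (M/M/3)
  ρ_B = λ/(cμ) = 7.5/(3×11.7) = 0.2137
  Offered load a = λ/μ = cρ = 7.5/11.7 = 0.6410
  P₀ = [ Σₙ₌₀^2 aⁿ/n! + a^3/(3!(1-ρ)) ]⁻¹
  Σ = a^0/0! + a^1/1! + a^2/2! = 1.0000 + 0.6410 + 0.2055 = 1.8465
  a^3/(3!(1-ρ)) = 0.2634/(6 × 0.7863) = 0.05583
  P₀ = 1/(1.8465 + 0.05583) = 0.5257
  Lq = P₀·a^3·ρ / (3!(1-ρ)²) = 0.525676 × 0.263406 × 0.213675 / (6 × 0.618307) = 0.007975
  Wq_B = Lq/λ = 0.007975/7.5 = 0.001063
  W_B = Wq_B + 1/μ = 0.001063 + 0.08547 = 0.08653

Since W_A = 0.06579 < W_B = 0.08653, Option A (single fast server) has the shorter time in system.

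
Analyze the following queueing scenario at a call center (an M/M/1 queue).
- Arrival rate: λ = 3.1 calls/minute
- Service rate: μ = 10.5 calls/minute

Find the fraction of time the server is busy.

Server utilization: ρ = λ/μ
ρ = 3.1/10.5 = 0.2952
The server is busy 29.52% of the time.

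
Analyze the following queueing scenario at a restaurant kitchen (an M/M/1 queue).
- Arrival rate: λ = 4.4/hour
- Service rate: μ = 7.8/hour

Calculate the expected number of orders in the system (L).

ρ = λ/μ = 4.4/7.8 = 0.5641
For M/M/1: L = λ/(μ-λ)
L = 4.4/(7.8-4.4) = 4.4/3.40
L = 1.2941 orders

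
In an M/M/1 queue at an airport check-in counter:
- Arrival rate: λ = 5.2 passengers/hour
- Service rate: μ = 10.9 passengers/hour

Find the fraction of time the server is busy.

Server utilization: ρ = λ/μ
ρ = 5.2/10.9 = 0.4771
The server is busy 47.71% of the time.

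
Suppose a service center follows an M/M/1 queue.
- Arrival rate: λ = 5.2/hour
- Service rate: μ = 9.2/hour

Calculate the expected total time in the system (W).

First, compute utilization: ρ = λ/μ = 5.2/9.2 = 0.5652
For M/M/1: W = 1/(μ-λ)
W = 1/(9.2-5.2) = 1/4.00
W = 0.2500 hours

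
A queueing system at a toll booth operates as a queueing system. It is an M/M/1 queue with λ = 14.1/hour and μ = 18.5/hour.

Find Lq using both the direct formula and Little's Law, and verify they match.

Method 1 (direct): Lq = λ²/(μ(μ-λ)) = 198.81/(18.5 × 4.40) = 2.4424

Method 2 (Little's Law):
W = 1/(μ-λ) = 1/4.40 = 0.22727
Wq = W - 1/μ = 0.22727 - 0.054054 = 0.17322
Lq = λWq = 14.1 × 0.17322 = 2.4424 ✔ (matches Method 1)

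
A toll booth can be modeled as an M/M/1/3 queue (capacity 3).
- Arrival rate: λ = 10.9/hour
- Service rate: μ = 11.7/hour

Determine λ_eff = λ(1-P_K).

ρ = λ/μ = 10.9/11.7 = 0.9316
P₀ = (1-ρ)/(1-ρ^(K+1)) = (1-0.9316)/(1-0.9316^4) = 0.068400/0.24679 = 0.2772
P_K = P₀×ρ^K = 0.2772 × 0.9316^3 = 0.2772 × 0.8085 = 0.2241
λ_eff = λ(1-P_K) = 10.9 × (1 - 0.2241) = 10.9 × 0.7759 = 8.4573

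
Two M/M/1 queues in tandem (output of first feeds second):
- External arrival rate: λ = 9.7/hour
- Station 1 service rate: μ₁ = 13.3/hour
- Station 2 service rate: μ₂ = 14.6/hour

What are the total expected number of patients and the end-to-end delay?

By Jackson's theorem, each station behaves as independent M/M/1.
Station 1: ρ₁ = 9.7/13.3 = 0.7293, L₁ = ρ₁/(1-ρ₁) = λ/(μ₁-λ) = 9.7/3.60 = 2.6944
Station 2: ρ₂ = 9.7/14.6 = 0.6644, L₂ = ρ₂/(1-ρ₂) = λ/(μ₂-λ) = 9.7/4.90 = 1.9796
Total: L = L₁ + L₂ = 2.6944 + 1.9796 = 4.6740
W = L/λ = 4.6740/9.7 = 0.4819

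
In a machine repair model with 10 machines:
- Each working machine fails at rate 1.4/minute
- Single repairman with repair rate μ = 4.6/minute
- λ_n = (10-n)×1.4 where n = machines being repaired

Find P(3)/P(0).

P(3)/P(0) = ∏_{i=0}^{3-1} λ_i/μ_{i+1}
= (10-0)×1.4/4.6 × (10-1)×1.4/4.6 × (10-2)×1.4/4.6
= 20.2975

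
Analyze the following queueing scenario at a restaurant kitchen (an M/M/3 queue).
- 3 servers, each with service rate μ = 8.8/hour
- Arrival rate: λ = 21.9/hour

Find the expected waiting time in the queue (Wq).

Traffic intensity: ρ = λ/(cμ) = 21.9/(3×8.8) = 0.8295
Since ρ = 0.8295 < 1, system is stable.
Offered load a = λ/μ = cρ = 21.9/8.8 = 2.4886
P₀ = [ Σₙ₌₀^2 aⁿ/n! + a^3/(3!(1-ρ)) ]⁻¹
Σ = a^0/0! + a^1/1! + a^2/2! = 1.0000 + 2.4886 + 3.0967 = 6.5853
a^3/(3!(1-ρ)) = 15.4129/(6 × 0.170455) = 15.0704
P₀ = 1/(6.5853 + 15.0704) = 0.04618
Lq = P₀·a^3·ρ / (3!(1-ρ)²) = 0.0461773 × 15.4129 × 0.829545 / (6 × 0.0290548) = 3.3868
Wq = Lq/λ = 3.3868/21.9 = 0.1546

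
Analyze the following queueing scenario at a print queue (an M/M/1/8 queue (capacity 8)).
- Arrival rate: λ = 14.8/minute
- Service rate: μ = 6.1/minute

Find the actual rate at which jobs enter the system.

ρ = λ/μ = 14.8/6.1 = 2.42623
P₀ = (1-ρ)/(1-ρ^(K+1)) = (1-2.42623)/(1-2.42623^9) = -1.4262/-2912.3168 = 0.0004897
P_K = P₀×ρ^K = 0.0004897 × 2.42623^8 = 0.0004897 × 1200.7587 = 0.5880
λ_eff = λ(1-P_K) = 14.8 × (1 - 0.58804) = 14.8 × 0.41196 = 6.0970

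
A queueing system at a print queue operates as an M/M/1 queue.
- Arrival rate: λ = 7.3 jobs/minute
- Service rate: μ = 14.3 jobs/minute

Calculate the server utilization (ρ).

Server utilization: ρ = λ/μ
ρ = 7.3/14.3 = 0.5105
The server is busy 51.05% of the time.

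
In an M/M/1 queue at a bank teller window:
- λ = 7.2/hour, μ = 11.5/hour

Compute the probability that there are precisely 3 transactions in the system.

ρ = λ/μ = 7.2/11.5 = 0.626087
P(n) = (1-ρ)ρⁿ
P(3) = (1-0.626087) × 0.626087^3
P(3) = 0.3739 × 0.2454
P(3) = 0.09176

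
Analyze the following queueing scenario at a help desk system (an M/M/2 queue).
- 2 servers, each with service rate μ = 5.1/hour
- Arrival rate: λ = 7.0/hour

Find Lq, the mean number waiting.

Traffic intensity: ρ = λ/(cμ) = 7.0/(2×5.1) = 0.6863
Since ρ = 0.6863 < 1, system is stable.
Offered load a = λ/μ = cρ = 7.0/5.1 = 1.3725
P₀ = [ Σₙ₌₀^1 aⁿ/n! + a^2/(2!(1-ρ)) ]⁻¹
Σ = a^0/0! + a^1/1! = 1.0000 + 1.3725 = 2.3725
a^2/(2!(1-ρ)) = 1.88389/(2 × 0.313725) = 3.0025
P₀ = 1/(2.3725 + 3.0025) = 0.1860
Lq = P₀·a^2·ρ / (2!(1-ρ)²) = 0.18605 × 1.8839 × 0.68627 / (2 × 0.098424) = 1.2219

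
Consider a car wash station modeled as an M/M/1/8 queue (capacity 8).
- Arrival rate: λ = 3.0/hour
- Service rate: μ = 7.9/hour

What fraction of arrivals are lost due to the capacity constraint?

ρ = λ/μ = 3.0/7.9 = 0.37975
P₀ = (1-ρ)/(1-ρ^(K+1)) = (1-0.37975)/(1-0.37975^9) = 0.620250/0.999836 = 0.6204
P_K = P₀×ρ^K = 0.6204 × 0.37975^8 = 0.6204 × 0.0004325 = 0.0002683
Blocking probability = 0.02683%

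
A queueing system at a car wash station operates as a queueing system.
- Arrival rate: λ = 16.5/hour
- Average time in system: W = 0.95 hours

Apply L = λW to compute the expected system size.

Little's Law: L = λW
L = 16.5 × 0.95 = 15.6750 cars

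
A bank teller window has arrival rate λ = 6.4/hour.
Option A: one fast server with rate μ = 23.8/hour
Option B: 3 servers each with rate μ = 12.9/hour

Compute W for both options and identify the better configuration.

Option A: single server μ = 23.8 (M/M/1)
  ρ_A = 6.4/23.8 = 0.2689
  W_A = 1/(μ-λ) = 1/(23.8-6.4) = 1/17.40 = 0.05747

Option B: 3 servers μ = 12.9 (M/M/3)
  ρ_B = λ/(cμ) = 6.4/(3×12.9) = 0.1654
  Offered load a = λ/μ = cρ = 6.4/12.9 = 0.4961
  P₀ = [ Σₙ₌₀^2 aⁿ/n! + a^3/(3!(1-ρ)) ]⁻¹
  Σ = a^0/0! + a^1/1! + a^2/2! = 1.0000 + 0.4961 + 0.1231 = 1.6192
  a^3/(3!(1-ρ)) = 0.12212/(6 × 0.83463) = 0.02439
  P₀ = 1/(1.6192 + 0.02439) = 0.6084
  Lq = P₀·a^3·ρ / (3!(1-ρ)²) = 0.6084 × 0.1221 × 0.1654 / (6 × 0.6966) = 0.002940
  Wq_B = Lq/λ = 0.0029398/6.4 = 0.0004593
  W_B = Wq_B + 1/μ = 0.0004593 + 0.07752 = 0.07798

Since W_A = 0.05747 < W_B = 0.07798, Option A (single fast server) has the shorter time in system.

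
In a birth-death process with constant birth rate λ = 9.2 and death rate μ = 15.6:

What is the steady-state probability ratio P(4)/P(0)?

For constant rates: P(n)/P(0) = (λ/μ)^n
P(4)/P(0) = (9.2/15.6)^4 = 0.58974^4 = 0.1210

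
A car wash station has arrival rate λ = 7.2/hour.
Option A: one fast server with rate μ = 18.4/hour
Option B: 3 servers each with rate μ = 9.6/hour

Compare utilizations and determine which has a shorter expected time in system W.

Option A: single server μ = 18.4 (M/M/1)
  ρ_A = 7.2/18.4 = 0.3913
  W_A = 1/(μ-λ) = 1/(18.4-7.2) = 1/11.20 = 0.08929

Option B: 3 servers μ = 9.6 (M/M/3)
  ρ_B = λ/(cμ) = 7.2/(3×9.6) = 0.2500
  Offered load a = λ/μ = cρ = 7.2/9.6 = 0.7500
  P₀ = [ Σₙ₌₀^2 aⁿ/n! + a^3/(3!(1-ρ)) ]⁻¹
  Σ = a^0/0! + a^1/1! + a^2/2! = 1.0000 + 0.7500 + 0.2812 = 2.0312
  a^3/(3!(1-ρ)) = 0.42188/(6 × 0.75000) = 0.09375
  P₀ = 1/(2.0312 + 0.09375) = 0.4706
  Lq = P₀·a^3·ρ / (3!(1-ρ)²) = 0.4706 × 0.4219 × 0.2500 / (6 × 0.5625) = 0.01471
  Wq_B = Lq/λ = 0.0147059/7.2 = 0.002042
  W_B = Wq_B + 1/μ = 0.002042 + 0.1042 = 0.1062

Since W_A = 0.08929 < W_B = 0.1062, Option A (single fast server) has the shorter time in system.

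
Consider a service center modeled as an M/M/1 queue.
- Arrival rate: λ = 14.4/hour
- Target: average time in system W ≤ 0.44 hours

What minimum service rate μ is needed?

For M/M/1: W = 1/(μ-λ)
Need W ≤ 0.44, so 1/(μ-λ) ≤ 0.44
μ - λ ≥ 1/0.44 = 2.2727
μ ≥ 14.4 + 2.2727 = 16.6727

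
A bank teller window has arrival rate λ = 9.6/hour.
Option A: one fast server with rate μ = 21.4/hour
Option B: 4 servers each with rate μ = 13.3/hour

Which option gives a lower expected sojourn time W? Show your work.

Option A: single server μ = 21.4 (M/M/1)
  ρ_A = 9.6/21.4 = 0.4486
  W_A = 1/(μ-λ) = 1/(21.4-9.6) = 1/11.80 = 0.08475

Option B: 4 servers μ = 13.3 (M/M/4)
  ρ_B = λ/(cμ) = 9.6/(4×13.3) = 0.1805
  Offered load a = λ/μ = cρ = 9.6/13.3 = 0.7218
  P₀ = [ Σₙ₌₀^3 aⁿ/n! + a^4/(4!(1-ρ)) ]⁻¹
  Σ = a^0/0! + a^1/1! + a^2/2! + a^3/3! = 1.0000 + 0.7218 + 0.2605 + 0.06268 = 2.0450
  a^4/(4!(1-ρ)) = 0.2714/(24 × 0.8195) = 0.01380
  P₀ = 1/(2.0450 + 0.01380) = 0.4857
  Lq = P₀·a^4·ρ / (4!(1-ρ)²) = 0.4857 × 0.2714 × 0.1805 / (24 × 0.6717) = 0.001476
  Wq_B = Lq/λ = 0.0014759/9.6 = 0.0001537
  W_B = Wq_B + 1/μ = 0.0001537 + 0.07519 = 0.07534

Since W_B = 0.07534 < W_A = 0.08475, Option B (multiple servers) has the shorter time in system.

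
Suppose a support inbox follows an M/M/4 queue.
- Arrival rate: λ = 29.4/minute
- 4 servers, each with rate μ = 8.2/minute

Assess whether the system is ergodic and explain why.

Stability requires ρ = λ/(cμ) < 1
ρ = 29.4/(4 × 8.2) = 29.4/32.80 = 0.8963
Since 0.8963 < 1, the system is STABLE.
The servers are busy 89.63% of the time.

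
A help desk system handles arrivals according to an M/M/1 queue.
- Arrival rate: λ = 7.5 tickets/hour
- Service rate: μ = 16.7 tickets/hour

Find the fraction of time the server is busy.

Server utilization: ρ = λ/μ
ρ = 7.5/16.7 = 0.4491
The server is busy 44.91% of the time.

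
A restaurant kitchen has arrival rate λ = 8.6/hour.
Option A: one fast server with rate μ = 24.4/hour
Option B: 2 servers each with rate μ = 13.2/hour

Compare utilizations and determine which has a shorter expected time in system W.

Option A: single server μ = 24.4 (M/M/1)
  ρ_A = 8.6/24.4 = 0.3525
  W_A = 1/(μ-λ) = 1/(24.4-8.6) = 1/15.80 = 0.06329

Option B: 2 servers μ = 13.2 (M/M/2)
  ρ_B = λ/(cμ) = 8.6/(2×13.2) = 0.3258
  Offered load a = λ/μ = cρ = 8.6/13.2 = 0.6515
  P₀ = [ Σₙ₌₀^1 aⁿ/n! + a^2/(2!(1-ρ)) ]⁻¹
  Σ = a^0/0! + a^1/1! = 1.0000 + 0.6515 = 1.6515
  a^2/(2!(1-ρ)) = 0.4245/(2 × 0.6742) = 0.3148
  P₀ = 1/(1.6515 + 0.3148) = 0.5086
  Lq = P₀·a^2·ρ / (2!(1-ρ)²) = 0.50857 × 0.42447 × 0.32576 / (2 × 0.45460) = 0.07735
  Wq_B = Lq/λ = 0.07735/8.6 = 0.008994
  W_B = Wq_B + 1/μ = 0.008994 + 0.07576 = 0.08475

Since W_A = 0.06329 < W_B = 0.08475, Option A (single fast server) has the shorter time in system.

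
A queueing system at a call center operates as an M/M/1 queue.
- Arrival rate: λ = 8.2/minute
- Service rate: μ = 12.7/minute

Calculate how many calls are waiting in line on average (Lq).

ρ = λ/μ = 8.2/12.7 = 0.6457
For M/M/1: Lq = λ²/(μ(μ-λ))
Lq = 67.24/(12.7 × 4.50)
Lq = 1.1766 calls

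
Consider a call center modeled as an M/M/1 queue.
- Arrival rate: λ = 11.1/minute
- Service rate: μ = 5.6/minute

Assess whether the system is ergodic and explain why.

Stability requires ρ = λ/(cμ) < 1
ρ = 11.1/(1 × 5.6) = 11.1/5.60 = 1.9821
Since 1.9821 ≥ 1, the system is UNSTABLE.
Queue grows without bound. Need μ > λ = 11.1.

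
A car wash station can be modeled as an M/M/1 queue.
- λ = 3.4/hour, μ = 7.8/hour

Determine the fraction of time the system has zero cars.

ρ = λ/μ = 3.4/7.8 = 0.4359
P(0) = 1 - ρ = 1 - 0.4359 = 0.5641
The server is idle 56.41% of the time.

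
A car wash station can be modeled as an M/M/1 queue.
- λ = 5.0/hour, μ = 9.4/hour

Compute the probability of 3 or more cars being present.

ρ = λ/μ = 5.0/9.4 = 0.5319
P(N ≥ n) = ρⁿ
P(N ≥ 3) = 0.5319^3
P(N ≥ 3) = 0.1505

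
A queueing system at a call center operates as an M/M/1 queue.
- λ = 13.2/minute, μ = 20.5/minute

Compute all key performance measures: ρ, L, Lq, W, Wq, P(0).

Step 1: ρ = λ/μ = 13.2/20.5 = 0.6439
Step 2: L = λ/(μ-λ) = 13.2/7.30 = 1.8082
Step 3: Lq = λ²/(μ(μ-λ)) = 174.24/(20.5×7.30) = 1.1643
Step 4: W = 1/(μ-λ) = 1/7.30 = 0.136986
Step 5: Wq = λ/(μ(μ-λ)) = 13.2/(20.5×7.30) = 0.08821
Step 6: P(0) = 1-ρ = 0.3561
Verify: L = λW = 13.2×0.136986 = 1.8082 ✔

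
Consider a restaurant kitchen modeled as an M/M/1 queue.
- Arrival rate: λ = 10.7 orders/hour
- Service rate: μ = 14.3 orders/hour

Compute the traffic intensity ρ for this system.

Server utilization: ρ = λ/μ
ρ = 10.7/14.3 = 0.7483
The server is busy 74.83% of the time.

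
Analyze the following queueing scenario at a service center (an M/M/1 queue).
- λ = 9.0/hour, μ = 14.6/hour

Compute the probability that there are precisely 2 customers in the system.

ρ = λ/μ = 9.0/14.6 = 0.61644
P(n) = (1-ρ)ρⁿ
P(2) = (1-0.61644) × 0.61644^2
P(2) = 0.3836 × 0.3800
P(2) = 0.1458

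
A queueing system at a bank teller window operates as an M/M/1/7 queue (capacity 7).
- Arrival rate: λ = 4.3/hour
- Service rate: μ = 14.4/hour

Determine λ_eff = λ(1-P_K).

ρ = λ/μ = 4.3/14.4 = 0.2986
P₀ = (1-ρ)/(1-ρ^(K+1)) = (1-0.2986)/(1-0.2986^8) = 0.70140/0.99994 = 0.7014
P_K = P₀×ρ^K = 0.7014 × 0.2986^7 = 0.7014 × 0.0002117 = 0.0001485
λ_eff = λ(1-P_K) = 4.3 × (1 - 0.0001485) = 4.3 × 0.99985 = 4.2994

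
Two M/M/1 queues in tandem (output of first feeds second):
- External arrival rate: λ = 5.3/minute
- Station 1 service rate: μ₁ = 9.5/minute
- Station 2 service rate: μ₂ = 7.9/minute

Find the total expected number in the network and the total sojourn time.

By Jackson's theorem, each station behaves as independent M/M/1.
Station 1: ρ₁ = 5.3/9.5 = 0.5579, L₁ = ρ₁/(1-ρ₁) = λ/(μ₁-λ) = 5.3/4.20 = 1.2619
Station 2: ρ₂ = 5.3/7.9 = 0.6709, L₂ = ρ₂/(1-ρ₂) = λ/(μ₂-λ) = 5.3/2.60 = 2.0385
Total: L = L₁ + L₂ = 1.2619 + 2.0385 = 3.3004
W = L/λ = 3.3004/5.3 = 0.6227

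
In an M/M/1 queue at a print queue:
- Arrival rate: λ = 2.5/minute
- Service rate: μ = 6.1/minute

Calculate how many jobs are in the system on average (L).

ρ = λ/μ = 2.5/6.1 = 0.4098
For M/M/1: L = λ/(μ-λ)
L = 2.5/(6.1-2.5) = 2.5/3.60
L = 0.6944 jobs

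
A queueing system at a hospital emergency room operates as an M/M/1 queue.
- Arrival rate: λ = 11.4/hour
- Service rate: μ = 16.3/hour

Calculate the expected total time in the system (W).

First, compute utilization: ρ = λ/μ = 11.4/16.3 = 0.6994
For M/M/1: W = 1/(μ-λ)
W = 1/(16.3-11.4) = 1/4.90
W = 0.2041 hours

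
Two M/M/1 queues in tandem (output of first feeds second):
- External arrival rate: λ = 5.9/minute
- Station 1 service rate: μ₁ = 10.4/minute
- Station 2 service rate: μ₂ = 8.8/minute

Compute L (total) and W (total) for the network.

By Jackson's theorem, each station behaves as independent M/M/1.
Station 1: ρ₁ = 5.9/10.4 = 0.5673, L₁ = ρ₁/(1-ρ₁) = λ/(μ₁-λ) = 5.9/4.50 = 1.31111
Station 2: ρ₂ = 5.9/8.8 = 0.6705, L₂ = ρ₂/(1-ρ₂) = λ/(μ₂-λ) = 5.9/2.90 = 2.03448
Total: L = L₁ + L₂ = 1.31111 + 2.03448 = 3.34559
W = L/λ = 3.34559/5.9 = 0.5670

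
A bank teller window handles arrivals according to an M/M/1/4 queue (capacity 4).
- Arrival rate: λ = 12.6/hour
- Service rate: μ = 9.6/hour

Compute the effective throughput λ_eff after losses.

ρ = λ/μ = 12.6/9.6 = 1.3125
P₀ = (1-ρ)/(1-ρ^(K+1)) = (1-1.3125)/(1-1.3125^5) = -0.3125/-2.8949 = 0.1079
P_K = P₀×ρ^K = 0.10795 × 1.3125^4 = 0.10795 × 2.9675 = 0.3203
λ_eff = λ(1-P_K) = 12.6 × (1 - 0.32034) = 12.6 × 0.67966 = 8.5637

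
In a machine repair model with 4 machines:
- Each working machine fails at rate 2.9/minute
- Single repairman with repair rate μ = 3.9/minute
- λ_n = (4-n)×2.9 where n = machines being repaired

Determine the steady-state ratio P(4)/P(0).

P(4)/P(0) = ∏_{i=0}^{4-1} λ_i/μ_{i+1}
= (4-0)×2.9/3.9 × (4-1)×2.9/3.9 × (4-2)×2.9/3.9 × (4-3)×2.9/3.9
= 7.3374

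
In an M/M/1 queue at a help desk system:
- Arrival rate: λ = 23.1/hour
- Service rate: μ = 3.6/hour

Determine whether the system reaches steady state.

Stability requires ρ = λ/(cμ) < 1
ρ = 23.1/(1 × 3.6) = 23.1/3.60 = 6.4167
Since 6.4167 ≥ 1, the system is UNSTABLE.
Queue grows without bound. Need μ > λ = 23.1.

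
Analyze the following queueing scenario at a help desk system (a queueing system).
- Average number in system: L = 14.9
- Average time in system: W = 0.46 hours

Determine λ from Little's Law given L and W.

Little's Law: L = λW, so λ = L/W
λ = 14.9/0.46 = 32.3913 tickets/hour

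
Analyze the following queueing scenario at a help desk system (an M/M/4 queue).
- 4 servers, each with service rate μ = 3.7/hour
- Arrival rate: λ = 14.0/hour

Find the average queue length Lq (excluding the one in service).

Traffic intensity: ρ = λ/(cμ) = 14.0/(4×3.7) = 0.9459
Since ρ = 0.9459 < 1, system is stable.
Offered load a = λ/μ = cρ = 14.0/3.7 = 3.7838
P₀ = [ Σₙ₌₀^3 aⁿ/n! + a^4/(4!(1-ρ)) ]⁻¹
Σ = a^0/0! + a^1/1! + a^2/2! + a^3/3! = 1.00000 + 3.78378 + 7.15851 + 9.02875 = 20.9710
a^4/(4!(1-ρ)) = 204.97705/(24 × 0.054054054) = 158.0031
P₀ = 1/(20.9710 + 158.0031) = 0.005587
Lq = P₀·a^4·ρ / (4!(1-ρ)²) = 0.00558740 × 204.9771 × 0.945946 / (24 × 0.00292184) = 15.4495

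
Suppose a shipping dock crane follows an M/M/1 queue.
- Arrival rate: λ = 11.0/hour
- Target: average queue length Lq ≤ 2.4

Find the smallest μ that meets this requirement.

For M/M/1: Lq = λ²/(μ(μ-λ))
Need Lq ≤ 2.4, i.e. μ(μ-λ) ≥ λ²/2.4
μ² - 11.0μ - 121.00/2.4 ≥ 0  →  μ² - 11.0μ - 50.41667 ≥ 0
Quadratic formula (positive root): μ = [λ + √(λ² + 4×50.41667)]/2
Discriminant: 121.00 + 4×50.41667 = 322.6667, √322.6667 = 17.9629
μ ≥ (11.0 + 17.9629)/2 = 14.4815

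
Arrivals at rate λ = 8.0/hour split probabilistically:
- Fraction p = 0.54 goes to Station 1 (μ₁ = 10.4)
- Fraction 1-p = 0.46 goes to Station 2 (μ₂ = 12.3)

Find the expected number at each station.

Effective rates: λ₁ = 8.0×0.54 = 4.32, λ₂ = 8.0×0.46 = 3.68
Station 1: ρ₁ = 4.32/10.4 = 0.41538, L₁ = ρ₁/(1-ρ₁) = 0.41538/(1-0.41538) = 0.7105
Station 2: ρ₂ = 3.68/12.3 = 0.2992, L₂ = ρ₂/(1-ρ₂) = 0.2992/(1-0.2992) = 0.4269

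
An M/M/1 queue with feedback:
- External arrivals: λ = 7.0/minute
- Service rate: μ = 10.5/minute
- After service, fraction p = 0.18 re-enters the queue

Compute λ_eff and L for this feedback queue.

Effective arrival rate: λ_eff = λ/(1-p) = 7.0/(1-0.18) = 7.0/0.82 = 8.536585
ρ = λ_eff/μ = 8.536585/10.5 = 0.813008
L = ρ/(1-ρ) = 0.813008/(1-0.813008) = 4.3478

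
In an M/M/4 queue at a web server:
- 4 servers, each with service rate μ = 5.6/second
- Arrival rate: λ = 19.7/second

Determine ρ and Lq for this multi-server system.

Traffic intensity: ρ = λ/(cμ) = 19.7/(4×5.6) = 0.8795
Since ρ = 0.8795 < 1, system is stable.
Offered load a = λ/μ = cρ = 19.7/5.6 = 3.5179
P₀ = [ Σₙ₌₀^3 aⁿ/n! + a^4/(4!(1-ρ)) ]⁻¹
Σ = a^0/0! + a^1/1! + a^2/2! + a^3/3! = 1.00000 + 3.51786 + 6.18766 + 7.25577 = 17.9613
a^4/(4!(1-ρ)) = 153.1485/(24 × 0.1205357) = 52.9402
P₀ = 1/(17.9613 + 52.9402) = 0.01410
Lq = P₀·a^4·ρ / (4!(1-ρ)²) = 0.0141041 × 153.1485 × 0.879464 / (24 × 0.0145289) = 5.4479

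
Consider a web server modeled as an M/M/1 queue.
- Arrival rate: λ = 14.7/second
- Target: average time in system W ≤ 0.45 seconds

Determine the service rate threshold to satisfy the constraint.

For M/M/1: W = 1/(μ-λ)
Need W ≤ 0.45, so 1/(μ-λ) ≤ 0.45
μ - λ ≥ 1/0.45 = 2.2222
μ ≥ 14.7 + 2.2222 = 16.9222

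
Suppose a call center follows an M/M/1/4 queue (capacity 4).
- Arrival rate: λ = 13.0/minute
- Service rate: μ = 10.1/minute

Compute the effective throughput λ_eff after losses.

ρ = λ/μ = 13.0/10.1 = 1.28713
P₀ = (1-ρ)/(1-ρ^(K+1)) = (1-1.28713)/(1-1.28713^5) = -0.2871/-2.5327 = 0.1134
P_K = P₀×ρ^K = 0.1134 × 1.28713^4 = 0.1134 × 2.7447 = 0.3112
λ_eff = λ(1-P_K) = 13.0 × (1 - 0.31115) = 13.0 × 0.68885 = 8.9550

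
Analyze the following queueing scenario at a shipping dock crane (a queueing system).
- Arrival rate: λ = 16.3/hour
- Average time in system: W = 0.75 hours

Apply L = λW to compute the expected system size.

Little's Law: L = λW
L = 16.3 × 0.75 = 12.2250 containers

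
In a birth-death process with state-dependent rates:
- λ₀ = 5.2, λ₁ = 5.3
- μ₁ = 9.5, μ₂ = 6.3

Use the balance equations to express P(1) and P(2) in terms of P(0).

Balance equations:
State 0: λ₀P₀ = μ₁P₁ → P₁ = (λ₀/μ₁)P₀ = (5.2/9.5)P₀ = 0.5474P₀
State 1: P₂ = (λ₀λ₁)/(μ₁μ₂)P₀ = (5.2×5.3)/(9.5×6.3)P₀ = 0.4605P₀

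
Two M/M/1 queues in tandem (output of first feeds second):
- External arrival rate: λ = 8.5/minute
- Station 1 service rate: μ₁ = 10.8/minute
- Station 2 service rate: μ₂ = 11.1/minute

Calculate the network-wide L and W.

By Jackson's theorem, each station behaves as independent M/M/1.
Station 1: ρ₁ = 8.5/10.8 = 0.7870, L₁ = ρ₁/(1-ρ₁) = λ/(μ₁-λ) = 8.5/2.30 = 3.6957
Station 2: ρ₂ = 8.5/11.1 = 0.7658, L₂ = ρ₂/(1-ρ₂) = λ/(μ₂-λ) = 8.5/2.60 = 3.2692
Total: L = L₁ + L₂ = 3.6957 + 3.2692 = 6.9649
W = L/λ = 6.9649/8.5 = 0.8194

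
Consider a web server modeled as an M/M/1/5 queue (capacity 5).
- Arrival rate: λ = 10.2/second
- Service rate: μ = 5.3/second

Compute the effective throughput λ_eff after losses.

ρ = λ/μ = 10.2/5.3 = 1.9245
P₀ = (1-ρ)/(1-ρ^(K+1)) = (1-1.9245)/(1-1.9245^6) = -0.9245/-49.8051 = 0.01856
P_K = P₀×ρ^K = 0.01856 × 1.9245^5 = 0.01856 × 26.3991 = 0.4900
λ_eff = λ(1-P_K) = 10.2 × (1 - 0.49004) = 10.2 × 0.50996 = 5.2016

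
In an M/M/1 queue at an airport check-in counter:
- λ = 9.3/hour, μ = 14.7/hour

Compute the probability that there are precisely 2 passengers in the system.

ρ = λ/μ = 9.3/14.7 = 0.6327
P(n) = (1-ρ)ρⁿ
P(2) = (1-0.6327) × 0.6327^2
P(2) = 0.3673 × 0.4003
P(2) = 0.1470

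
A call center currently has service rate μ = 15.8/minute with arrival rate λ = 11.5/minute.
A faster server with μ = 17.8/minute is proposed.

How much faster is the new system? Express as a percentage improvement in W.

System 1: ρ₁ = 11.5/15.8 = 0.7278, W₁ = 1/(15.8-11.5) = 0.23256
System 2: ρ₂ = 11.5/17.8 = 0.6461, W₂ = 1/(17.8-11.5) = 0.15873
Improvement: (W₁-W₂)/W₁ = (0.23256-0.15873)/0.23256 = 31.75%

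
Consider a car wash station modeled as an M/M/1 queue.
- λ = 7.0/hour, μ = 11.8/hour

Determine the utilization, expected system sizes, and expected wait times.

Step 1: ρ = λ/μ = 7.0/11.8 = 0.5932
Step 2: L = λ/(μ-λ) = 7.0/4.80 = 1.4583
Step 3: Lq = λ²/(μ(μ-λ)) = 49.00/(11.8×4.80) = 0.8651
Step 4: W = 1/(μ-λ) = 1/4.80 = 0.20833
Step 5: Wq = λ/(μ(μ-λ)) = 7.0/(11.8×4.80) = 0.1236
Step 6: P(0) = 1-ρ = 0.4068
Verify: L = λW = 7.0×0.20833 = 1.4583 ✔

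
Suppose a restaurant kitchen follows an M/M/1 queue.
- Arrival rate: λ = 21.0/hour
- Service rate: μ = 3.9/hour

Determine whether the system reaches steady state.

Stability requires ρ = λ/(cμ) < 1
ρ = 21.0/(1 × 3.9) = 21.0/3.90 = 5.3846
Since 5.3846 ≥ 1, the system is UNSTABLE.
Queue grows without bound. Need μ > λ = 21.0.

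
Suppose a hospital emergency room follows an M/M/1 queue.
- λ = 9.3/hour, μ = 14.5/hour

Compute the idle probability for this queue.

ρ = λ/μ = 9.3/14.5 = 0.6414
P(0) = 1 - ρ = 1 - 0.6414 = 0.3586
The server is idle 35.86% of the time.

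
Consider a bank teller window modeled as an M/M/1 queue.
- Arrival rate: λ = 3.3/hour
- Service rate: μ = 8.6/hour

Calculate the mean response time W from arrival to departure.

First, compute utilization: ρ = λ/μ = 3.3/8.6 = 0.3837
For M/M/1: W = 1/(μ-λ)
W = 1/(8.6-3.3) = 1/5.30
W = 0.1887 hours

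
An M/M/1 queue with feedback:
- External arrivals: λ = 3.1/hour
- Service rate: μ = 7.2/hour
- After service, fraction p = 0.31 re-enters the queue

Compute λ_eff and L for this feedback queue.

Effective arrival rate: λ_eff = λ/(1-p) = 3.1/(1-0.31) = 3.1/0.69 = 4.49275
ρ = λ_eff/μ = 4.49275/7.2 = 0.62399
L = ρ/(1-ρ) = 0.62399/(1-0.62399) = 1.6595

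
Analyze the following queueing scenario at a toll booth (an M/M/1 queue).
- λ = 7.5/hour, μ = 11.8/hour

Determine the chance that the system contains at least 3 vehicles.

ρ = λ/μ = 7.5/11.8 = 0.6356
P(N ≥ n) = ρⁿ
P(N ≥ 3) = 0.6356^3
P(N ≥ 3) = 0.2568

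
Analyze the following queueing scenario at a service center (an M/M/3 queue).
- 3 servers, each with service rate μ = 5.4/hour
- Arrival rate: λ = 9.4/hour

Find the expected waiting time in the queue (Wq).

Traffic intensity: ρ = λ/(cμ) = 9.4/(3×5.4) = 0.5802
Since ρ = 0.5802 < 1, system is stable.
Offered load a = λ/μ = cρ = 9.4/5.4 = 1.7407
P₀ = [ Σₙ₌₀^2 aⁿ/n! + a^3/(3!(1-ρ)) ]⁻¹
Σ = a^0/0! + a^1/1! + a^2/2! = 1.0000 + 1.7407 + 1.5151 = 4.2558
a^3/(3!(1-ρ)) = 5.2748/(6 × 0.41975) = 2.0944
P₀ = 1/(4.2558 + 2.0944) = 0.1575
Lq = P₀·a^3·ρ / (3!(1-ρ)²) = 0.1575 × 5.2748 × 0.5802 / (6 × 0.1762) = 0.4559
Wq = Lq/λ = 0.4559/9.4 = 0.04850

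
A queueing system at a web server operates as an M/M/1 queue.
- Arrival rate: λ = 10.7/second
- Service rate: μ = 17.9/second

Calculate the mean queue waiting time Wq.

First, compute utilization: ρ = λ/μ = 10.7/17.9 = 0.5978
For M/M/1: Wq = λ/(μ(μ-λ))
Wq = 10.7/(17.9 × (17.9-10.7))
Wq = 10.7/(17.9 × 7.20)
Wq = 0.08302 seconds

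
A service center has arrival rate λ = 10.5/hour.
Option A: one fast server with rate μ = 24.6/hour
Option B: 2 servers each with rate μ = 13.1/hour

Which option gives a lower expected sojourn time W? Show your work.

Option A: single server μ = 24.6 (M/M/1)
  ρ_A = 10.5/24.6 = 0.4268
  W_A = 1/(μ-λ) = 1/(24.6-10.5) = 1/14.10 = 0.07092

Option B: 2 servers μ = 13.1 (M/M/2)
  ρ_B = λ/(cμ) = 10.5/(2×13.1) = 0.4008
  Offered load a = λ/μ = cρ = 10.5/13.1 = 0.8015
  P₀ = [ Σₙ₌₀^1 aⁿ/n! + a^2/(2!(1-ρ)) ]⁻¹
  Σ = a^0/0! + a^1/1! = 1.0000 + 0.8015 = 1.8015
  a^2/(2!(1-ρ)) = 0.64245/(2 × 0.59924) = 0.5361
  P₀ = 1/(1.8015 + 0.5361) = 0.4278
  Lq = P₀·a^2·ρ / (2!(1-ρ)²) = 0.4278 × 0.6424 × 0.4008 / (2 × 0.3591) = 0.1534
  Wq_B = Lq/λ = 0.153367/10.5 = 0.014606
  W_B = Wq_B + 1/μ = 0.014606 + 0.076336 = 0.09094

Since W_A = 0.07092 < W_B = 0.09094, Option A (single fast server) has the shorter time in system.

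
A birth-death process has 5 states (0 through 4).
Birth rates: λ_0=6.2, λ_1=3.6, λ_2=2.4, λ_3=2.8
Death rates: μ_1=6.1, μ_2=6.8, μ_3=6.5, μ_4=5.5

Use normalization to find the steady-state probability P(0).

Ratios P(n)/P(0) = (λ₀···λₙ₋₁)/(μ₁···μₙ):
P(1)/P(0) = (6.2)/(6.1) = 1.0164
P(2)/P(0) = (6.2×3.6)/(6.1×6.8) = 0.5381
P(3)/P(0) = (6.2×3.6×2.4)/(6.1×6.8×6.5) = 0.1987
P(4)/P(0) = (6.2×3.6×2.4×2.8)/(6.1×6.8×6.5×5.5) = 0.1011

Normalization: ∑ P(n) = 1
P(0) × (1.0000 + 1.0164 + 0.5381 + 0.1987 + 0.1011) = 1
P(0) × 2.8543 = 1
P(0) = 1/2.8543 = 0.3503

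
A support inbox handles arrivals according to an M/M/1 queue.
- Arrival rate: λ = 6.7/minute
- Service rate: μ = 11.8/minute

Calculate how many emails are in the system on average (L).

ρ = λ/μ = 6.7/11.8 = 0.5678
For M/M/1: L = λ/(μ-λ)
L = 6.7/(11.8-6.7) = 6.7/5.10
L = 1.3137 emails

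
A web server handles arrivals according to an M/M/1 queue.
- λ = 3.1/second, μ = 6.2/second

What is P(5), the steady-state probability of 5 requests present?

ρ = λ/μ = 3.1/6.2 = 0.5000
P(n) = (1-ρ)ρⁿ
P(5) = (1-0.5000) × 0.5000^5
P(5) = 0.5000 × 0.03125
P(5) = 0.01562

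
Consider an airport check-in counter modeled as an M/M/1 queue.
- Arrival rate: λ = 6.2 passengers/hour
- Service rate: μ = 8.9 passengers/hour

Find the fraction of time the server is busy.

Server utilization: ρ = λ/μ
ρ = 6.2/8.9 = 0.6966
The server is busy 69.66% of the time.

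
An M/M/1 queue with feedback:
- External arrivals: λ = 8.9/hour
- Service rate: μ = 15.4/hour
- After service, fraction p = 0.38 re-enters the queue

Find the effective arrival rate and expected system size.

Effective arrival rate: λ_eff = λ/(1-p) = 8.9/(1-0.38) = 8.9/0.62 = 14.354839
ρ = λ_eff/μ = 14.354839/15.4 = 0.9321324
L = ρ/(1-ρ) = 0.9321324/(1-0.9321324) = 13.7346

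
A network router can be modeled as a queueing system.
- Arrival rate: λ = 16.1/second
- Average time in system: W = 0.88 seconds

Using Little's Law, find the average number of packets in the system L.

Little's Law: L = λW
L = 16.1 × 0.88 = 14.1680 packets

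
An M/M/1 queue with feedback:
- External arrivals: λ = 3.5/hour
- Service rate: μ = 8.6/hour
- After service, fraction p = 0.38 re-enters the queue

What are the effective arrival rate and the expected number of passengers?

Effective arrival rate: λ_eff = λ/(1-p) = 3.5/(1-0.38) = 3.5/0.62 = 5.64516
ρ = λ_eff/μ = 5.64516/8.6 = 0.656414
L = ρ/(1-ρ) = 0.656414/(1-0.656414) = 1.9105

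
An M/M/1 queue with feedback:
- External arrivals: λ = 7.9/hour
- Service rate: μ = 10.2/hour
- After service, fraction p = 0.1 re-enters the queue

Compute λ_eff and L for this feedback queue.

Effective arrival rate: λ_eff = λ/(1-p) = 7.9/(1-0.1) = 7.9/0.90 = 8.777778
ρ = λ_eff/μ = 8.777778/10.2 = 0.860566
L = ρ/(1-ρ) = 0.860566/(1-0.860566) = 6.1719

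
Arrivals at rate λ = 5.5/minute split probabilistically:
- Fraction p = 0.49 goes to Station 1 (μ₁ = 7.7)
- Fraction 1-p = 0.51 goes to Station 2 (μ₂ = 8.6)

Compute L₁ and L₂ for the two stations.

Effective rates: λ₁ = 5.5×0.49 = 2.695, λ₂ = 5.5×0.51 = 2.805
Station 1: ρ₁ = 2.695/7.7 = 0.3500, L₁ = ρ₁/(1-ρ₁) = 0.3500/(1-0.3500) = 0.5385
Station 2: ρ₂ = 2.805/8.6 = 0.32616, L₂ = ρ₂/(1-ρ₂) = 0.32616/(1-0.32616) = 0.4840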